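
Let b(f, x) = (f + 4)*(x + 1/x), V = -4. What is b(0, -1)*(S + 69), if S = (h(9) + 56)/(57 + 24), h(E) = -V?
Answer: -15064/27 ≈ -557.93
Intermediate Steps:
h(E) = 4 (h(E) = -1*(-4) = 4)
b(f, x) = (4 + f)*(x + 1/x)
S = 20/27 (S = (4 + 56)/(57 + 24) = 60/81 = 60*(1/81) = 20/27 ≈ 0.74074)
b(0, -1)*(S + 69) = ((4 + 0 + (-1)²*(4 + 0))/(-1))*(20/27 + 69) = -(4 + 0 + 1*4)*(1883/27) = -(4 + 0 + 4)*(1883/27) = -1*8*(1883/27) = -8*1883/27 = -15064/27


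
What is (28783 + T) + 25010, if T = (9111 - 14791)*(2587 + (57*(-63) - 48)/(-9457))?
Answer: -138474620239/9457 ≈ -1.4643e+7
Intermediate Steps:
T = -138983340640/9457 (T = -5680*(2587 + (-3591 - 48)*(-1/9457)) = -5680*(2587 - 3639*(-1/9457)) = -5680*(2587 + 3639/9457) = -5680*24468898/9457 = -138983340640/9457 ≈ -1.4696e+7)
(28783 + T) + 25010 = (28783 - 138983340640/9457) + 25010 = -138711139809/9457 + 25010 = -138474620239/9457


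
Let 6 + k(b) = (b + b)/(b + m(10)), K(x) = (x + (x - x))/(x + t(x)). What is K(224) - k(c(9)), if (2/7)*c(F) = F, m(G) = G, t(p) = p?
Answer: 827/166 ≈ 4.9819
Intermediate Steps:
K(x) = ½ (K(x) = (x + (x - x))/(x + x) = (x + 0)/((2*x)) = x*(1/(2*x)) = ½)
c(F) = 7*F/2
k(b) = -6 + 2*b/(10 + b) (k(b) = -6 + (b + b)/(b + 10) = -6 + (2*b)/(10 + b) = -6 + 2*b/(10 + b))
K(224) - k(c(9)) = ½ - 4*(-15 - 7*9/2)/(10 + (7/2)*9) = ½ - 4*(-15 - 1*63/2)/(10 + 63/2) = ½ - 4*(-15 - 63/2)/83/2 = ½ - 4*2*(-93)/(83*2) = ½ - 1*(-372/83) = ½ + 372/83 = 827/166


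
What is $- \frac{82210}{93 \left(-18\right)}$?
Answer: $\frac{41105}{837} \approx 49.11$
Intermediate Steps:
$- \frac{82210}{93 \left(-18\right)} = - \frac{82210}{-1674} = \left(-82210\right) \left(- \frac{1}{1674}\right) = \frac{41105}{837}$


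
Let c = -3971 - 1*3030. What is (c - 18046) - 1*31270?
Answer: -56317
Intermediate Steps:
c = -7001 (c = -3971 - 3030 = -7001)
(c - 18046) - 1*31270 = (-7001 - 18046) - 1*31270 = -25047 - 31270 = -56317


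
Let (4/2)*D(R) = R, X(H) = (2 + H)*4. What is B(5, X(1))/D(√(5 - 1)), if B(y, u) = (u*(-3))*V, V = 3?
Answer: -108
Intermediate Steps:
X(H) = 8 + 4*H
B(y, u) = -9*u (B(y, u) = (u*(-3))*3 = -3*u*3 = -9*u)
D(R) = R/2
B(5, X(1))/D(√(5 - 1)) = (-9*(8 + 4*1))/((√(5 - 1)/2)) = (-9*(8 + 4))/((√4/2)) = (-9*12)/(((½)*2)) = -108/1 = -108*1 = -108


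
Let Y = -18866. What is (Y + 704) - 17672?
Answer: -35834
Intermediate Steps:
(Y + 704) - 17672 = (-18866 + 704) - 17672 = -18162 - 17672 = -35834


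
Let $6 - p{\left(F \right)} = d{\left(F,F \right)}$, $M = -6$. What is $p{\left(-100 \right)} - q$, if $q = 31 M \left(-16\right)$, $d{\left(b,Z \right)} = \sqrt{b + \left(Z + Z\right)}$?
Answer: $-2970 - 10 i \sqrt{3} \approx -2970.0 - 17.32 i$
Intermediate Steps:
$d{\left(b,Z \right)} = \sqrt{b + 2 Z}$
$p{\left(F \right)} = 6 - \sqrt{3} \sqrt{F}$ ($p{\left(F \right)} = 6 - \sqrt{F + 2 F} = 6 - \sqrt{3 F} = 6 - \sqrt{3} \sqrt{F}$)
$q = 2976$ ($q = 31 \left(-6\right) \left(-16\right) = \left(-186\right) \left(-16\right) = 2976$)
$p{\left(-100 \right)} - q = \left(6 - \sqrt{3} \sqrt{-100}\right) - 2976 = \left(6 - \sqrt{3} \cdot 10 i\right) - 2976 = \left(6 - 10 i \sqrt{3}\right) - 2976 = -2970 - 10 i \sqrt{3}$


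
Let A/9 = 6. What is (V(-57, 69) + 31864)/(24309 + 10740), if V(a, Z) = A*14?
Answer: 4660/5007 ≈ 0.93070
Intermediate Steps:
A = 54 (A = 9*6 = 54)
V(a, Z) = 756 (V(a, Z) = 54*14 = 756)
(V(-57, 69) + 31864)/(24309 + 10740) = (756 + 31864)/(24309 + 10740) = 32620/35049 = 32620*(1/35049) = 4660/5007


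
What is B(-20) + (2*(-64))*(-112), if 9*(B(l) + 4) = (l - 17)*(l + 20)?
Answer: 14332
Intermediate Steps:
B(l) = -4 + (-17 + l)*(20 + l)/9 (B(l) = -4 + ((l - 17)*(l + 20))/9 = -4 + ((-17 + l)*(20 + l))/9 = -4 + (-17 + l)*(20 + l)/9)
B(-20) + (2*(-64))*(-112) = (-376/9 + (⅓)*(-20) + (⅑)*(-20)²) + (2*(-64))*(-112) = (-376/9 - 20/3 + (⅑)*400) - 128*(-112) = (-376/9 - 20/3 + 400/9) + 14336 = -4 + 14336 = 14332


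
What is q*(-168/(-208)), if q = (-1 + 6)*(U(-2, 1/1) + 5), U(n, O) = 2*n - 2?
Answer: -105/26 ≈ -4.0385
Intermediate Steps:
U(n, O) = -2 + 2*n
q = -5 (q = (-1 + 6)*((-2 + 2*(-2)) + 5) = 5*((-2 - 4) + 5) = 5*(-6 + 5) = 5*(-1) = -5)
q*(-168/(-208)) = -(-840)/(-208) = -(-840)*(-1)/208 = -5*21/26 = -105/26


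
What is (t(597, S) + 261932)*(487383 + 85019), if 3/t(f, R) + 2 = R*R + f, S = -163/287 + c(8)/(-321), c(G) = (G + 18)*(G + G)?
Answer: 380784212932170997841147/2539739798990 ≈ 1.4993e+11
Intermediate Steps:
c(G) = 2*G*(18 + G) (c(G) = (18 + G)*(2*G) = 2*G*(18 + G))
S = -171715/92127 (S = -163/287 + (2*8*(18 + 8))/(-321) = -163*1/287 + (2*8*26)*(-1/321) = -163/287 + 416*(-1/321) = -163/287 - 416/321 = -171715/92127 ≈ -1.8639)
t(f, R) = 3/(-2 + f + R**2) (t(f, R) = 3/(-2 + (R*R + f)) = 3/(-2 + (R**2 + f)) = 3/(-2 + (f + R**2)) = 3/(-2 + f + R**2))
(t(597, S) + 261932)*(487383 + 85019) = (3/(-2 + 597 + (-171715/92127)**2) + 261932)*(487383 + 85019) = (3/(-2 + 597 + 29486041225/8487384129) + 261932)*572402 = (3/(5079479597980/8487384129) + 261932)*572402 = (3*(8487384129/5079479597980) + 261932)*572402 = (25462152387/5079479597980 + 261932)*572402 = (1330478275520249747/5079479597980)*572402 = 380784212932170997841147/2539739798990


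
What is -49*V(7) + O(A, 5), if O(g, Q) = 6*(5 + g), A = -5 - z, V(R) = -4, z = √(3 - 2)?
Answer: 190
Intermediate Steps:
z = 1 (z = √1 = 1)
A = -6 (A = -5 - 1*1 = -5 - 1 = -6)
O(g, Q) = 30 + 6*g
-49*V(7) + O(A, 5) = -49*(-4) + (30 + 6*(-6)) = 196 + (30 - 36) = 196 - 6 = 190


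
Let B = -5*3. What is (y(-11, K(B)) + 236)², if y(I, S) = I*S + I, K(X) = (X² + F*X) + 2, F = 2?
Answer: 3771364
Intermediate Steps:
B = -15
K(X) = 2 + X² + 2*X (K(X) = (X² + 2*X) + 2 = 2 + X² + 2*X)
y(I, S) = I + I*S
(y(-11, K(B)) + 236)² = (-11*(1 + (2 + (-15)² + 2*(-15))) + 236)² = (-11*(1 + (2 + 225 - 30)) + 236)² = (-11*(1 + 197) + 236)² = (-11*198 + 236)² = (-2178 + 236)² = (-1942)² = 3771364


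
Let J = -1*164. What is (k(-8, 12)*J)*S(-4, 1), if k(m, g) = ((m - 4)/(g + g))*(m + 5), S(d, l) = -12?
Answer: 2952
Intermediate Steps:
k(m, g) = (-4 + m)*(5 + m)/(2*g) (k(m, g) = ((-4 + m)/((2*g)))*(5 + m) = ((-4 + m)*(1/(2*g)))*(5 + m) = ((-4 + m)/(2*g))*(5 + m) = (-4 + m)*(5 + m)/(2*g))
J = -164
(k(-8, 12)*J)*S(-4, 1) = (((1/2)*(-20 - 8 + (-8)**2)/12)*(-164))*(-12) = (((1/2)*(1/12)*(-20 - 8 + 64))*(-164))*(-12) = (((1/2)*(1/12)*36)*(-164))*(-12) = ((3/2)*(-164))*(-12) = -246*(-12) = 2952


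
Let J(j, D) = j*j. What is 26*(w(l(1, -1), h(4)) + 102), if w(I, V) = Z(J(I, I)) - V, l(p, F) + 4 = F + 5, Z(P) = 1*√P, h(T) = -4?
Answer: 2756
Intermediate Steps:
J(j, D) = j²
Z(P) = √P
l(p, F) = 1 + F (l(p, F) = -4 + (F + 5) = -4 + (5 + F) = 1 + F)
w(I, V) = √(I²) - V
26*(w(l(1, -1), h(4)) + 102) = 26*((√((1 - 1)²) - 1*(-4)) + 102) = 26*((√(0²) + 4) + 102) = 26*((√0 + 4) + 102) = 26*((0 + 4) + 102) = 26*(4 + 102) = 26*106 = 2756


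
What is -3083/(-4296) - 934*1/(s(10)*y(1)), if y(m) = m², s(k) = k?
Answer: -1990817/21480 ≈ -92.682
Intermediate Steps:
-3083/(-4296) - 934*1/(s(10)*y(1)) = -3083/(-4296) - 934/(1²*10) = -3083*(-1/4296) - 934/(1*10) = 3083/4296 - 934/10 = 3083/4296 - 934*⅒ = 3083/4296 - 467/5 = -1990817/21480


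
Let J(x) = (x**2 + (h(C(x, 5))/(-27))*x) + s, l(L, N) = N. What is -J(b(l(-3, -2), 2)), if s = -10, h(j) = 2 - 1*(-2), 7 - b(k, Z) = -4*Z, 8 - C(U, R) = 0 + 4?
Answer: -1915/9 ≈ -212.78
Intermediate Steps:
C(U, R) = 4 (C(U, R) = 8 - (0 + 4) = 8 - 1*4 = 8 - 4 = 4)
b(k, Z) = 7 + 4*Z (b(k, Z) = 7 - (-4)*Z = 7 + 4*Z)
h(j) = 4 (h(j) = 2 + 2 = 4)
J(x) = -10 + x**2 - 4*x/27 (J(x) = (x**2 + (4/(-27))*x) - 10 = (x**2 + (4*(-1/27))*x) - 10 = (x**2 - 4*x/27) - 10 = -10 + x**2 - 4*x/27)
-J(b(l(-3, -2), 2)) = -(-10 + (7 + 4*2)**2 - 4*(7 + 4*2)/27) = -(-10 + (7 + 8)**2 - 4*(7 + 8)/27) = -(-10 + 15**2 - 4/27*15) = -(-10 + 225 - 20/9) = -1*1915/9 = -1915/9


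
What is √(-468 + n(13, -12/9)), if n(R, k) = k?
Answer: 8*I*√66/3 ≈ 21.664*I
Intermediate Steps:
√(-468 + n(13, -12/9)) = √(-468 - 12/9) = √(-468 - 12*⅑) = √(-468 - 4/3) = √(-1408/3) = 8*I*√66/3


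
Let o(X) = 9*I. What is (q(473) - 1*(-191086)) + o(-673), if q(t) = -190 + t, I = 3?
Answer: 191396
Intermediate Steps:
o(X) = 27 (o(X) = 9*3 = 27)
(q(473) - 1*(-191086)) + o(-673) = ((-190 + 473) - 1*(-191086)) + 27 = (283 + 191086) + 27 = 191369 + 27 = 191396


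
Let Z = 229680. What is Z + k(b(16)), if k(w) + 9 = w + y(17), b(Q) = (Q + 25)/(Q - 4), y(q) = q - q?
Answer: 2756093/12 ≈ 2.2967e+5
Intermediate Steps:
y(q) = 0
b(Q) = (25 + Q)/(-4 + Q)
k(w) = -9 + w (k(w) = -9 + (w + 0) = -9 + w)
Z + k(b(16)) = 229680 + (-9 + (25 + 16)/(-4 + 16)) = 229680 + (-9 + 41/12) = 229680 - 67/12 = 2756093/12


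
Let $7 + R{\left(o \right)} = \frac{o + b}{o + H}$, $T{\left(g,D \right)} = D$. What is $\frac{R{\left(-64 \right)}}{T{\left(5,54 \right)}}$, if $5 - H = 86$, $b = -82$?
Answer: $- \frac{869}{7830} \approx -0.11098$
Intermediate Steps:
$H = -81$ ($H = 5 - 86 = -81$)
$R{\left(o \right)} = -7 + \frac{-82 + o}{-81 + o}$ ($R{\left(o \right)} = -7 + \frac{o - 82}{o - 81} = -7 + \frac{-82 + o}{-81 + o}$)
$\frac{R{\left(-64 \right)}}{T{\left(5,54 \right)}} = \frac{\frac{1}{-81 - 64} \left(485 - -384\right)}{54} = \frac{485 + 384}{-145} \cdot \frac{1}{54} = \left(- \frac{1}{145}\right) 869 \cdot \frac{1}{54} = \left(- \frac{869}{145}\right) \frac{1}{54} = - \frac{869}{7830}$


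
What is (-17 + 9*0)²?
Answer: 289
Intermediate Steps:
(-17 + 9*0)² = (-17 + 0)² = (-17)² = 289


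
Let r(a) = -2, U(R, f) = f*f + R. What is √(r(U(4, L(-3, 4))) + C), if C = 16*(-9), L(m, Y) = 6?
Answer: I*√146 ≈ 12.083*I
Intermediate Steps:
U(R, f) = R + f² (U(R, f) = f² + R = R + f²)
C = -144
√(r(U(4, L(-3, 4))) + C) = √(-2 - 144) = √(-146) = I*√146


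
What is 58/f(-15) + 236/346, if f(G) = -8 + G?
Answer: -7320/3979 ≈ -1.8397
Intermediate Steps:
58/f(-15) + 236/346 = 58/(-8 - 15) + 236/346 = 58/(-23) + 236*(1/346) = 58*(-1/23) + 118/173 = -58/23 + 118/173 = -7320/3979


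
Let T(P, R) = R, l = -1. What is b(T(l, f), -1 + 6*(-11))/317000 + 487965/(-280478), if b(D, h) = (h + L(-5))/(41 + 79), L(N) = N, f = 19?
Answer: -386712683217/222278815000 ≈ -1.7398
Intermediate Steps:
b(D, h) = -1/24 + h/120 (b(D, h) = (h - 5)/(41 + 79) = (-5 + h)/120 = (-5 + h)*(1/120) = -1/24 + h/120)
b(T(l, f), -1 + 6*(-11))/317000 + 487965/(-280478) = (-1/24 + (-1 + 6*(-11))/120)/317000 + 487965/(-280478) = (-1/24 + (-1 - 66)/120)*(1/317000) + 487965*(-1/280478) = (-1/24 + (1/120)*(-67))*(1/317000) - 487965/280478 = (-1/24 - 67/120)*(1/317000) - 487965/280478 = -⅗*1/317000 - 487965/280478 = -3/1585000 - 487965/280478 = -386712683217/222278815000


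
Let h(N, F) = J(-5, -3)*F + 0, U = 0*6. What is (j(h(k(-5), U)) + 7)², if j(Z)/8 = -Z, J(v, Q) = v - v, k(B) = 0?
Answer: 49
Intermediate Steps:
J(v, Q) = 0
U = 0
h(N, F) = 0 (h(N, F) = 0*F + 0 = 0 + 0 = 0)
j(Z) = -8*Z (j(Z) = 8*(-Z) = -8*Z)
(j(h(k(-5), U)) + 7)² = (-8*0 + 7)² = (0 + 7)² = 7² = 49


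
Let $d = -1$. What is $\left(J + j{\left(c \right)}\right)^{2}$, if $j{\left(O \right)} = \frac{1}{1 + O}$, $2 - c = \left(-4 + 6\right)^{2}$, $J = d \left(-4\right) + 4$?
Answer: $49$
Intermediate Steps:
$J = 8$ ($J = \left(-1\right) \left(-4\right) + 4 = 4 + 4 = 8$)
$c = -2$ ($c = 2 - \left(-4 + 6\right)^{2} = 2 - 2^{2} = 2 - 4 = -2$)
$\left(J + j{\left(c \right)}\right)^{2} = \left(8 + \frac{1}{1 - 2}\right)^{2} = \left(8 + \frac{1}{-1}\right)^{2} = \left(8 - 1\right)^{2} = 7^{2} = 49$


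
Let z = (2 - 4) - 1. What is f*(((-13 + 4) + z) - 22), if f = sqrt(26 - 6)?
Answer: -68*sqrt(5) ≈ -152.05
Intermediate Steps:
z = -3 (z = -2 - 1 = -3)
f = 2*sqrt(5) (f = sqrt(20) = 2*sqrt(5) ≈ 4.4721)
f*(((-13 + 4) + z) - 22) = (2*sqrt(5))*(((-13 + 4) - 3) - 22) = (2*sqrt(5))*((-9 - 3) - 22) = (2*sqrt(5))*(-12 - 22) = (2*sqrt(5))*(-34) = -68*sqrt(5)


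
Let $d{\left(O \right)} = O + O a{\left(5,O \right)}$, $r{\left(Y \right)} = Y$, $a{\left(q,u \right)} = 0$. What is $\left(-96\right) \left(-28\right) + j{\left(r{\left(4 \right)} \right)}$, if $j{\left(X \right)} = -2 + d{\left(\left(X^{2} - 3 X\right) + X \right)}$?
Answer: $2694$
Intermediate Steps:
$d{\left(O \right)} = O$ ($d{\left(O \right)} = O + O 0 = O + 0 = O$)
$j{\left(X \right)} = -2 + X^{2} - 2 X$ ($j{\left(X \right)} = -2 + \left(\left(X^{2} - 3 X\right) + X\right) = -2 + \left(X^{2} - 2 X\right) = -2 + X^{2} - 2 X$)
$\left(-96\right) \left(-28\right) + j{\left(r{\left(4 \right)} \right)} = \left(-96\right) \left(-28\right) - \left(2 - 4 \left(-2 + 4\right)\right) = 2688 + \left(-2 + 4 \cdot 2\right) = 2688 + \left(-2 + 8\right) = 2688 + 6 = 2694$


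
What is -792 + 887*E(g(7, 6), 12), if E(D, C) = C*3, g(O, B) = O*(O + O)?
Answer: 31140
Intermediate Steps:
g(O, B) = 2*O² (g(O, B) = O*(2*O) = 2*O²)
E(D, C) = 3*C
-792 + 887*E(g(7, 6), 12) = -792 + 887*(3*12) = -792 + 887*36 = -792 + 31932 = 31140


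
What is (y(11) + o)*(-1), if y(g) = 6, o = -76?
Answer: 70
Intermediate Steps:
(y(11) + o)*(-1) = (6 - 76)*(-1) = -70*(-1) = 70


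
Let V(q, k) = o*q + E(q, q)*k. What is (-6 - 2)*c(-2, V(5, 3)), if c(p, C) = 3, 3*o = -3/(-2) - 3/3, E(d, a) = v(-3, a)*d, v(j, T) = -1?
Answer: -24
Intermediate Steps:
E(d, a) = -d
o = 1/6 (o = (-3/(-2) - 3/3)/3 = (-3*(-1/2) - 3*1/3)/3 = (3/2 - 1)/3 = (1/3)*(1/2) = 1/6 ≈ 0.16667)
V(q, k) = q/6 - k*q (V(q, k) = q/6 + (-q)*k = q/6 - k*q)
(-6 - 2)*c(-2, V(5, 3)) = (-6 - 2)*3 = -8*3 = -24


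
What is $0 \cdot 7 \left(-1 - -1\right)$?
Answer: $0$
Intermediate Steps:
$0 \cdot 7 \left(-1 - -1\right) = 0 \left(-1 + 1\right) = 0 \cdot 0 = 0$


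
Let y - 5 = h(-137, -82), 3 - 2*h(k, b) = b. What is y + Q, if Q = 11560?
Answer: 23215/2 ≈ 11608.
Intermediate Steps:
h(k, b) = 3/2 - b/2
y = 95/2 (y = 5 + (3/2 - ½*(-82)) = 5 + (3/2 + 41) = 5 + 85/2 = 95/2 ≈ 47.500)
y + Q = 95/2 + 11560 = 23215/2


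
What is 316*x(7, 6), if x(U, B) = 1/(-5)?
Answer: -316/5 ≈ -63.200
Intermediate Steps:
x(U, B) = -1/5
316*x(7, 6) = 316*(-1/5) = -316/5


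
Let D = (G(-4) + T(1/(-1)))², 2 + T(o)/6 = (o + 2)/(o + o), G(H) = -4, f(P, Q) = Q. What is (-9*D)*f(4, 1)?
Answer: -3249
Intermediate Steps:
T(o) = -12 + 3*(2 + o)/o (T(o) = -12 + 6*((o + 2)/(o + o)) = -12 + 6*((2 + o)/((2*o))) = -12 + 6*((2 + o)*(1/(2*o))) = -12 + 6*((2 + o)/(2*o)) = -12 + 3*(2 + o)/o)
D = 361 (D = (-4 + (-9 + 6/(1/(-1))))² = (-4 + (-9 + 6/(-1)))² = (-4 + (-9 + 6*(-1)))² = (-4 + (-9 - 6))² = (-4 - 15)² = (-19)² = 361)
(-9*D)*f(4, 1) = -9*361*1 = -3249*1 = -3249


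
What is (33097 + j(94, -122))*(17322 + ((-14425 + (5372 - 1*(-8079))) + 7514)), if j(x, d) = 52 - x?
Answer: 788758410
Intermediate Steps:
(33097 + j(94, -122))*(17322 + ((-14425 + (5372 - 1*(-8079))) + 7514)) = (33097 + (52 - 1*94))*(17322 + ((-14425 + (5372 - 1*(-8079))) + 7514)) = (33097 + (52 - 94))*(17322 + ((-14425 + (5372 + 8079)) + 7514)) = (33097 - 42)*(17322 + ((-14425 + 13451) + 7514)) = 33055*(17322 + (-974 + 7514)) = 33055*(17322 + 6540) = 33055*23862 = 788758410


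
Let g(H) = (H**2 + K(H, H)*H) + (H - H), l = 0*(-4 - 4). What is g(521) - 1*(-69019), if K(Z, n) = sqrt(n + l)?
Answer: 340460 + 521*sqrt(521) ≈ 3.5235e+5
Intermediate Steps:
l = 0 (l = 0*(-8) = 0)
K(Z, n) = sqrt(n) (K(Z, n) = sqrt(n + 0) = sqrt(n))
g(H) = H**2 + H**(3/2) (g(H) = (H**2 + sqrt(H)*H) + (H - H) = (H**2 + H**(3/2)) + 0 = H**2 + H**(3/2))
g(521) - 1*(-69019) = 521*(521 + sqrt(521)) - 1*(-69019) = (271441 + 521*sqrt(521)) + 69019 = 340460 + 521*sqrt(521)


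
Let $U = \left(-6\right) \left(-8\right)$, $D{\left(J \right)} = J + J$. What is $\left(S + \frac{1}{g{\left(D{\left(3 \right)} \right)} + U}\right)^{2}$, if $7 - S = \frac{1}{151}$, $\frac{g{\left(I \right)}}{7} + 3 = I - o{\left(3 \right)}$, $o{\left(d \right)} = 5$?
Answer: $\frac{1299963025}{26357956} \approx 49.32$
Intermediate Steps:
$D{\left(J \right)} = 2 J$
$U = 48$
$g{\left(I \right)} = -56 + 7 I$ ($g{\left(I \right)} = -21 + 7 \left(I - 5\right) = -21 + 7 \left(-5 + I\right) = -21 + \left(-35 + 7 I\right) = -56 + 7 I$)
$S = \frac{1056}{151}$ ($S = 7 - \frac{1}{151} = \frac{1056}{151} \approx 6.9934$)
$\left(S + \frac{1}{g{\left(D{\left(3 \right)} \right)} + U}\right)^{2} = \left(\frac{1056}{151} + \frac{1}{\left(-56 + 7 \cdot 2 \cdot 3\right) + 48}\right)^{2} = \left(\frac{1056}{151} + \frac{1}{\left(-56 + 7 \cdot 6\right) + 48}\right)^{2} = \left(\frac{1056}{151} + \frac{1}{\left(-56 + 42\right) + 48}\right)^{2} = \left(\frac{1056}{151} + \frac{1}{-14 + 48}\right)^{2} = \left(\frac{1056}{151} + \frac{1}{34}\right)^{2} = \left(\frac{36055}{5134}\right)^{2} = \frac{1299963025}{26357956}$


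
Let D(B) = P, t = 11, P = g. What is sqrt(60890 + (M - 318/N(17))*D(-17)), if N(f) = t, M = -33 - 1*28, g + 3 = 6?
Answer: sqrt(7335053)/11 ≈ 246.21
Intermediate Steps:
g = 3 (g = -3 + 6 = 3)
P = 3
M = -61 (M = -33 - 28 = -61)
N(f) = 11
D(B) = 3
sqrt(60890 + (M - 318/N(17))*D(-17)) = sqrt(60890 + (-61 - 318/11)*3) = sqrt(60890 - 989/11*3) = sqrt(60890 - 2967/11) = sqrt(666823/11) = sqrt(7335053)/11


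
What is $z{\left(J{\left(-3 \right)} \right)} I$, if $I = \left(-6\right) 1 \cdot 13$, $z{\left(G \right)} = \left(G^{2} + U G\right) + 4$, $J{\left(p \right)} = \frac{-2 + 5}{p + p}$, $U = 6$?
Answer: $- \frac{195}{2} \approx -97.5$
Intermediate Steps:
$J{\left(p \right)} = \frac{3}{2 p}$
$z{\left(G \right)} = 4 + G^{2} + 6 G$ ($z{\left(G \right)} = \left(G^{2} + 6 G\right) + 4 = 4 + G^{2} + 6 G$)
$I = -78$ ($I = \left(-6\right) 13 = -78$)
$z{\left(J{\left(-3 \right)} \right)} I = \left(4 + \left(\frac{3}{2 \left(-3\right)}\right)^{2} + 6 \frac{3}{2 \left(-3\right)}\right) \left(-78\right) = \left(4 + \left(\frac{3}{2} \left(- \frac{1}{3}\right)\right)^{2} + 6 \cdot \frac{3}{2} \left(- \frac{1}{3}\right)\right) \left(-78\right) = \left(4 + \left(- \frac{1}{2}\right)^{2} + 6 \left(- \frac{1}{2}\right)\right) \left(-78\right) = \left(4 + \frac{1}{4} - 3\right) \left(-78\right) = \frac{5}{4} \left(-78\right) = - \frac{195}{2}$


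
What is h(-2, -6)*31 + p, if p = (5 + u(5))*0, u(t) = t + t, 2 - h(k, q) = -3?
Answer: 155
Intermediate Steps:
h(k, q) = 5 (h(k, q) = 2 - 1*(-3) = 2 + 3 = 5)
u(t) = 2*t
p = 0 (p = (5 + 2*5)*0 = (5 + 10)*0 = 15*0 = 0)
h(-2, -6)*31 + p = 5*31 + 0 = 155 + 0 = 155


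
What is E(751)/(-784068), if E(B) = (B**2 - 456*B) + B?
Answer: -55574/196017 ≈ -0.28352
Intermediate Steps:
E(B) = B**2 - 455*B
E(751)/(-784068) = (751*(-455 + 751))/(-784068) = (751*296)*(-1/784068) = 222296*(-1/784068) = -55574/196017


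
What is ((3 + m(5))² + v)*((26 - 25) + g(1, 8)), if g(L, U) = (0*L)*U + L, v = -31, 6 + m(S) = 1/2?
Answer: -99/2 ≈ -49.500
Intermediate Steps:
m(S) = -11/2 (m(S) = -6 + 1/2 = -6 + ½ = -11/2)
g(L, U) = L (g(L, U) = 0*U + L = 0 + L = L)
((3 + m(5))² + v)*((26 - 25) + g(1, 8)) = ((3 - 11/2)² - 31)*((26 - 25) + 1) = ((-5/2)² - 31)*(1 + 1) = (25/4 - 31)*2 = -99/4*2 = -99/2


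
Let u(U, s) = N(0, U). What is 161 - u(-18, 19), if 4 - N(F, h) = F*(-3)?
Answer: 157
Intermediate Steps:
N(F, h) = 4 + 3*F (N(F, h) = 4 - F*(-3) = 4 - (-3)*F = 4 + 3*F)
u(U, s) = 4 (u(U, s) = 4 + 3*0 = 4 + 0 = 4)
161 - u(-18, 19) = 161 - 1*4 = 161 - 4 = 157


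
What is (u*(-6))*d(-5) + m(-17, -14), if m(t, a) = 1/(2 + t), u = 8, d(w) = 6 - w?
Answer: -7921/15 ≈ -528.07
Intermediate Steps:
(u*(-6))*d(-5) + m(-17, -14) = (8*(-6))*(6 - 1*(-5)) + 1/(2 - 17) = -48*(6 + 5) + 1/(-15) = -48*11 - 1/15 = -528 - 1/15 = -7921/15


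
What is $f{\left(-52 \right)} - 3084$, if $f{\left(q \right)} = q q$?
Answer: $-380$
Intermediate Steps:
$f{\left(q \right)} = q^{2}$
$f{\left(-52 \right)} - 3084 = \left(-52\right)^{2} - 3084 = 2704 - 3084 = -380$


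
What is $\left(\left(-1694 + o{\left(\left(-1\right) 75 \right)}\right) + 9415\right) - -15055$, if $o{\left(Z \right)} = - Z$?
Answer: $22851$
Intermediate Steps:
$\left(\left(-1694 + o{\left(\left(-1\right) 75 \right)}\right) + 9415\right) - -15055 = \left(\left(-1694 - \left(-1\right) 75\right) + 9415\right) - -15055 = \left(\left(-1694 - -75\right) + 9415\right) + 15055 = \left(\left(-1694 + 75\right) + 9415\right) + 15055 = \left(-1619 + 9415\right) + 15055 = 7796 + 15055 = 22851$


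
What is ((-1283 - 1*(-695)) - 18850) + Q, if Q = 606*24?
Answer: -4894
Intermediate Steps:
Q = 14544
((-1283 - 1*(-695)) - 18850) + Q = ((-1283 - 1*(-695)) - 18850) + 14544 = ((-1283 + 695) - 18850) + 14544 = (-588 - 18850) + 14544 = -19438 + 14544 = -4894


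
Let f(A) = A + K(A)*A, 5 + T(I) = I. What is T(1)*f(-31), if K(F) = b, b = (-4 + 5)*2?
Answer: 372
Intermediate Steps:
b = 2 (b = 1*2 = 2)
K(F) = 2
T(I) = -5 + I
f(A) = 3*A (f(A) = A + 2*A = 3*A)
T(1)*f(-31) = (-5 + 1)*(3*(-31)) = -4*(-93) = 372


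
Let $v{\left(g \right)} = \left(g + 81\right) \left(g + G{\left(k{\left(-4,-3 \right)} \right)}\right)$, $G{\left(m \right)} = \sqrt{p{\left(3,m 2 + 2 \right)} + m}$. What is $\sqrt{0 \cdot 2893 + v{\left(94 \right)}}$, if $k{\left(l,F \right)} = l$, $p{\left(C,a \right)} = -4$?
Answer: $5 \sqrt{658 + 14 i \sqrt{2}} \approx 128.27 + 1.9294 i$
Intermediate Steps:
$G{\left(m \right)} = \sqrt{-4 + m}$
$v{\left(g \right)} = \left(81 + g\right) \left(g + 2 i \sqrt{2}\right)$ ($v{\left(g \right)} = \left(g + 81\right) \left(g + \sqrt{-4 - 4}\right) = \left(81 + g\right) \left(g + \sqrt{-8}\right) = \left(81 + g\right) \left(g + 2 i \sqrt{2}\right)$)
$\sqrt{0 \cdot 2893 + v{\left(94 \right)}} = \sqrt{0 \cdot 2893 + \left(94^{2} + 81 \cdot 94 + 162 i \sqrt{2} + 2 i 94 \sqrt{2}\right)} = \sqrt{0 + \left(8836 + 7614 + 162 i \sqrt{2} + 188 i \sqrt{2}\right)} = \sqrt{0 + \left(16450 + 350 i \sqrt{2}\right)} = \sqrt{16450 + 350 i \sqrt{2}}$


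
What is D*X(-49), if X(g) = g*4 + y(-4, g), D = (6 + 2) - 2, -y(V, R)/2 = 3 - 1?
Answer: -1200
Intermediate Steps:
y(V, R) = -4 (y(V, R) = -2*(3 - 1) = -2*2 = -4)
D = 6 (D = 8 - 2 = 6)
X(g) = -4 + 4*g (X(g) = g*4 - 4 = 4*g - 4 = -4 + 4*g)
D*X(-49) = 6*(-4 + 4*(-49)) = 6*(-4 - 196) = 6*(-200) = -1200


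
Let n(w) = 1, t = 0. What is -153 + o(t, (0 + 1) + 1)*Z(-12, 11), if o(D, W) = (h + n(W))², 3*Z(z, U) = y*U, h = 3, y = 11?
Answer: 1477/3 ≈ 492.33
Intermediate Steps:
Z(z, U) = 11*U/3 (Z(z, U) = (11*U)/3 = 11*U/3)
o(D, W) = 16 (o(D, W) = (3 + 1)² = 4² = 16)
-153 + o(t, (0 + 1) + 1)*Z(-12, 11) = -153 + 16*((11/3)*11) = -153 + 16*(121/3) = -153 + 1936/3 = 1477/3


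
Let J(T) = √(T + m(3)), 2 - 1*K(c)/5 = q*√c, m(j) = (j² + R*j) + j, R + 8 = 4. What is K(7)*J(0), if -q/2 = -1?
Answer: 0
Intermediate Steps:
R = -4 (R = -8 + 4 = -4)
m(j) = j² - 3*j (m(j) = (j² - 4*j) + j = j² - 3*j)
q = 2 (q = -2*(-1) = 2)
K(c) = 10 - 10*√c
J(T) = √T (J(T) = √(T + 3*(-3 + 3)) = √(T + 3*0) = √(T + 0) = √T)
K(7)*J(0) = (10 - 10*√7)*√0 = (10 - 10*√7)*0 = 0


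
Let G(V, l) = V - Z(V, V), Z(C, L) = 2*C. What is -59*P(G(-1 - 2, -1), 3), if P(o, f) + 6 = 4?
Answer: 118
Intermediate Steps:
G(V, l) = -V (G(V, l) = V - 2*V = -V)
P(o, f) = -2 (P(o, f) = -6 + 4 = -2)
-59*P(G(-1 - 2, -1), 3) = -59*(-2) = 118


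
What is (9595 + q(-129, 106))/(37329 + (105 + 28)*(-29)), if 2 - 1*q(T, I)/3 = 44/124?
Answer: 148799/518816 ≈ 0.28681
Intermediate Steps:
q(T, I) = 153/31 (q(T, I) = 6 - 132/124 = 6 - 3*11/31 = 6 - 33/31 = 153/31)
(9595 + q(-129, 106))/(37329 + (105 + 28)*(-29)) = (9595 + 153/31)/(37329 + (105 + 28)*(-29)) = 297598/(31*(37329 + 133*(-29))) = 297598/(31*(37329 - 3857)) = (297598/31)/33472 = (297598/31)*(1/33472) = 148799/518816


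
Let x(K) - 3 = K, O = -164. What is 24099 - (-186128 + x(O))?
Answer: 210388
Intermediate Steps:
x(K) = 3 + K
24099 - (-186128 + x(O)) = 24099 - (-186128 + (3 - 164)) = 24099 - (-186128 - 161) = 24099 - 1*(-186289) = 24099 + 186289 = 210388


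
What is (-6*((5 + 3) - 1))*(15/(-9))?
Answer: 70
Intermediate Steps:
(-6*((5 + 3) - 1))*(15/(-9)) = (-6*(8 - 1))*(15*(-1/9)) = -6*7*(-5/3) = -42*(-5/3) = 70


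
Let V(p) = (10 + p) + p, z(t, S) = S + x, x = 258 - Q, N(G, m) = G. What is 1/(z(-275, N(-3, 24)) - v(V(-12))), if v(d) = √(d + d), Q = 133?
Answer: 61/7456 + I*√7/7456 ≈ 0.0081813 + 0.00035485*I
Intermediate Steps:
x = 125 (x = 258 - 1*133 = 258 - 133 = 125)
z(t, S) = 125 + S (z(t, S) = S + 125 = 125 + S)
V(p) = 10 + 2*p
v(d) = √2*√d (v(d) = √(2*d) = √2*√d)
1/(z(-275, N(-3, 24)) - v(V(-12))) = 1/((125 - 3) - √2*√(10 + 2*(-12))) = 1/(122 - √2*√(10 - 24)) = 1/(122 - √2*√(-14)) = 1/(122 - √2*I*√14) = 1/(122 - 2*I*√7)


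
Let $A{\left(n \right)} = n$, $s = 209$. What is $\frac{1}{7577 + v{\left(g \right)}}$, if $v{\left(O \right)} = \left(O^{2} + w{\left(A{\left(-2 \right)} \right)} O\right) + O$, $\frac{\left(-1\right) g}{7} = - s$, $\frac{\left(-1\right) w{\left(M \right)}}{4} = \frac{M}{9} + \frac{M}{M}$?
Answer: $\frac{9}{19303717} \approx 4.6623 \cdot 10^{-7}$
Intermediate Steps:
$w{\left(M \right)} = -4 - \frac{4 M}{9}$ ($w{\left(M \right)} = - 4 \left(\frac{M}{9} + \frac{M}{M}\right) = - 4 \left(M \frac{1}{9} + 1\right) = - 4 \left(\frac{M}{9} + 1\right) = - 4 \left(1 + \frac{M}{9}\right) = -4 - \frac{4 M}{9}$)
$g = 1463$ ($g = - 7 \left(\left(-1\right) 209\right) = \left(-7\right) \left(-209\right) = 1463$)
$v{\left(O \right)} = O^{2} - \frac{19 O}{9}$ ($v{\left(O \right)} = \left(O^{2} + \left(-4 - - \frac{8}{9}\right) O\right) + O = \left(O^{2} + \left(-4 + \frac{8}{9}\right) O\right) + O = \left(O^{2} - \frac{28 O}{9}\right) + O = O^{2} - \frac{19 O}{9}$)
$\frac{1}{7577 + v{\left(g \right)}} = \frac{1}{7577 + \frac{1}{9} \cdot 1463 \left(-19 + 9 \cdot 1463\right)} = \frac{1}{7577 + \frac{1}{9} \cdot 1463 \left(-19 + 13167\right)} = \frac{1}{7577 + \frac{1}{9} \cdot 1463 \cdot 13148} = \frac{1}{7577 + \frac{19235524}{9}} = \frac{1}{\frac{19303717}{9}} = \frac{9}{19303717}$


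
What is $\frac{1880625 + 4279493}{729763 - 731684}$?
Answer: $- \frac{6160118}{1921} \approx -3206.7$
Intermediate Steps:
$\frac{1880625 + 4279493}{729763 - 731684} = \frac{6160118}{-1921} = 6160118 \left(- \frac{1}{1921}\right) = - \frac{6160118}{1921}$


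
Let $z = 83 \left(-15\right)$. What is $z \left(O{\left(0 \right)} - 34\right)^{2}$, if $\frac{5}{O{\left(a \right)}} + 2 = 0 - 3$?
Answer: $-1525125$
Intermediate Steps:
$O{\left(a \right)} = -1$ ($O{\left(a \right)} = \frac{5}{-2 + \left(0 - 3\right)} = \frac{5}{-2 - 3} = \frac{5}{-5} = 5 \left(- \frac{1}{5}\right) = -1$)
$z = -1245$
$z \left(O{\left(0 \right)} - 34\right)^{2} = - 1245 \left(-1 - 34\right)^{2} = - 1245 \left(-35\right)^{2} = \left(-1245\right) 1225 = -1525125$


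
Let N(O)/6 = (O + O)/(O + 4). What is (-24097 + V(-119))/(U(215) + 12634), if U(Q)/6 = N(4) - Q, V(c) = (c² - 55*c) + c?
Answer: -351/1138 ≈ -0.30844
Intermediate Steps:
N(O) = 12*O/(4 + O) (N(O) = 6*((O + O)/(O + 4)) = 6*((2*O)/(4 + O)) = 6*(2*O/(4 + O)) = 12*O/(4 + O))
V(c) = c² - 54*c
U(Q) = 36 - 6*Q (U(Q) = 6*(12*4/(4 + 4) - Q) = 6*(12*4/8 - Q) = 6*(12*4*(⅛) - Q) = 6*(6 - Q) = 36 - 6*Q)
(-24097 + V(-119))/(U(215) + 12634) = (-24097 - 119*(-54 - 119))/((36 - 6*215) + 12634) = (-24097 - 119*(-173))/((36 - 1290) + 12634) = (-24097 + 20587)/(-1254 + 12634) = -3510/11380 = -3510*1/11380 = -351/1138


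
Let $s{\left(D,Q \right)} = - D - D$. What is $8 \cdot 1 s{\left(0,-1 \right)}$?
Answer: $0$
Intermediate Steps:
$s{\left(D,Q \right)} = - 2 D$
$8 \cdot 1 s{\left(0,-1 \right)} = 8 \cdot 1 \left(\left(-2\right) 0\right) = 8 \cdot 0 = 0$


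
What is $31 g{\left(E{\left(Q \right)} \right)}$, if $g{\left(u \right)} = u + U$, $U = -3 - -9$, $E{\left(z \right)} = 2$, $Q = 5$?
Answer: $248$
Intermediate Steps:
$U = 6$ ($U = -3 + 9 = 6$)
$g{\left(u \right)} = 6 + u$ ($g{\left(u \right)} = u + 6 = 6 + u$)
$31 g{\left(E{\left(Q \right)} \right)} = 31 \left(6 + 2\right) = 31 \cdot 8 = 248$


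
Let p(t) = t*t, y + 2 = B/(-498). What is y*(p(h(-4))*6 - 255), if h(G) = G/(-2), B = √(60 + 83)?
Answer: 462 + 77*√143/166 ≈ 467.55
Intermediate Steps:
B = √143 ≈ 11.958
h(G) = -G/2 (h(G) = G*(-½) = -G/2)
y = -2 - √143/498 (y = -2 + √143/(-498) = -2 + √143*(-1/498) = -2 - √143/498 ≈ -2.0240)
p(t) = t²
y*(p(h(-4))*6 - 255) = (-2 - √143/498)*((-½*(-4))²*6 - 255) = (-2 - √143/498)*(2²*6 - 255) = (-2 - √143/498)*(4*6 - 255) = (-2 - √143/498)*(24 - 255) = (-2 - √143/498)*(-231) = 462 + 77*√143/166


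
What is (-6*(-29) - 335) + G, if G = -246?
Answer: -407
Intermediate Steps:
(-6*(-29) - 335) + G = (-6*(-29) - 335) - 246 = (174 - 335) - 246 = -161 - 246 = -407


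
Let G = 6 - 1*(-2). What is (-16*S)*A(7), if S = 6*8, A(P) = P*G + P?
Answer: -48384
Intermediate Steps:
G = 8 (G = 6 + 2 = 8)
A(P) = 9*P (A(P) = P*8 + P = 8*P + P = 9*P)
S = 48
(-16*S)*A(7) = (-16*48)*(9*7) = -768*63 = -48384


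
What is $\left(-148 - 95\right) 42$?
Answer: $-10206$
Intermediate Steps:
$\left(-148 - 95\right) 42 = \left(-243\right) 42 = -10206$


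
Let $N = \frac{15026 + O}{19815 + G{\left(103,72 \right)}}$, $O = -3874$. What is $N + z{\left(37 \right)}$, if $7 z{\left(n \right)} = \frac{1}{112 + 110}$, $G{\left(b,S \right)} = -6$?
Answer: $\frac{5783339}{10261062} \approx 0.56362$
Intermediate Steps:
$z{\left(n \right)} = \frac{1}{1554}$ ($z{\left(n \right)} = \frac{1}{7 \left(112 + 110\right)} = \frac{1}{7 \cdot 222} = \frac{1}{7} \cdot \frac{1}{222} = \frac{1}{1554}$)
$N = \frac{11152}{19809}$ ($N = \frac{15026 - 3874}{19815 - 6} = \frac{11152}{19809} \approx 0.56298$)
$N + z{\left(37 \right)} = \frac{11152}{19809} + \frac{1}{1554} = \frac{5783339}{10261062}$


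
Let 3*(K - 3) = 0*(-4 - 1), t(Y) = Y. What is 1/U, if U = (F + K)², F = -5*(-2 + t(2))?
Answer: ⅑ ≈ 0.11111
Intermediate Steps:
K = 3 (K = 3 + (0*(-4 - 1))/3 = 3 + (0*(-5))/3 = 3 + (⅓)*0 = 3 + 0 = 3)
F = 0 (F = -5*(-2 + 2) = -5*0 = 0)
U = 9 (U = (0 + 3)² = 3² = 9)
1/U = 1/9 = ⅑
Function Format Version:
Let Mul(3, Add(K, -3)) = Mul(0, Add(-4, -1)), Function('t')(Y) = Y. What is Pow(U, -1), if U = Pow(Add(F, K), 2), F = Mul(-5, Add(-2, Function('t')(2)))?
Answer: Rational(1, 9) ≈ 0.11111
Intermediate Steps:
K = 3 (K = Add(3, Mul(Rational(1, 3), Mul(0, Add(-4, -1)))) = Add(3, Mul(Rational(1, 3), Mul(0, -5))) = Add(3, Mul(Rational(1, 3), 0)) = Add(3, 0) = 3)
F = 0 (F = Mul(-5, Add(-2, 2)) = Mul(-5, 0) = 0)
U = 9 (U = Pow(Add(0, 3), 2) = Pow(3, 2) = 9)
Pow(U, -1) = Pow(9, -1) = Rational(1, 9)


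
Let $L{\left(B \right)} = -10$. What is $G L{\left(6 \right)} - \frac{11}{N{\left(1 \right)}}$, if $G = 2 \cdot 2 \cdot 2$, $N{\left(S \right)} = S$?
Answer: $-91$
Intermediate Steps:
$G = 8$ ($G = 4 \cdot 2 = 8$)
$G L{\left(6 \right)} - \frac{11}{N{\left(1 \right)}} = 8 \left(-10\right) - \frac{11}{1} = -80 - 11 = -91$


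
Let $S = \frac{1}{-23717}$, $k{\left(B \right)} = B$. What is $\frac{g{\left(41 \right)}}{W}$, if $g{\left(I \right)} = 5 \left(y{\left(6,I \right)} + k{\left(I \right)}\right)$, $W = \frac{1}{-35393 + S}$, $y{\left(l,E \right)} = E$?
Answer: $- \frac{344160470620}{23717} \approx -1.4511 \cdot 10^{7}$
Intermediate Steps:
$S = - \frac{1}{23717} \approx -4.2164 \cdot 10^{-5}$
$W = - \frac{23717}{839415782}$ ($W = \frac{1}{-35393 - \frac{1}{23717}} = \frac{1}{- \frac{839415782}{23717}} = - \frac{23717}{839415782} \approx -2.8254 \cdot 10^{-5}$)
$g{\left(I \right)} = 10 I$ ($g{\left(I \right)} = 5 \left(I + I\right) = 5 \cdot 2 I = 10 I$)
$\frac{g{\left(41 \right)}}{W} = \frac{10 \cdot 41}{- \frac{23717}{839415782}} = 410 \left(- \frac{839415782}{23717}\right) = - \frac{344160470620}{23717}$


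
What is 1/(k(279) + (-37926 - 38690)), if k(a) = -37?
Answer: -1/76653 ≈ -1.3046e-5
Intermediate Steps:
1/(k(279) + (-37926 - 38690)) = 1/(-37 + (-37926 - 38690)) = 1/(-37 - 76616) = 1/(-76653) = -1/76653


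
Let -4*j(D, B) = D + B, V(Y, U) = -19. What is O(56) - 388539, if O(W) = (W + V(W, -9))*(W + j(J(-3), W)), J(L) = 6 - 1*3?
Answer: -1548051/4 ≈ -3.8701e+5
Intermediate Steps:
J(L) = 3 (J(L) = 6 - 3 = 3)
j(D, B) = -B/4 - D/4 (j(D, B) = -(D + B)/4 = -(B + D)/4 = -B/4 - D/4)
O(W) = (-19 + W)*(-¾ + 3*W/4) (O(W) = (W - 19)*(W + (-W/4 - ¼*3)) = (-19 + W)*(W + (-W/4 - ¾)) = (-19 + W)*(W + (-¾ - W/4)) = (-19 + W)*(-¾ + 3*W/4))
O(56) - 388539 = (57/4 - 15*56 + (¾)*56²) - 388539 = (57/4 - 840 + (¾)*3136) - 388539 = (57/4 - 840 + 2352) - 388539 = 6105/4 - 388539 = -1548051/4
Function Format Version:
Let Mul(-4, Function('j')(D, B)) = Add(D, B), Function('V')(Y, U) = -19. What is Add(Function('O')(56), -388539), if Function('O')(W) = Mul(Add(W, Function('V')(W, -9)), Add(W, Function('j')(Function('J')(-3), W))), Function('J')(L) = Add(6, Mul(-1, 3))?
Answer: Rational(-1548051, 4) ≈ -3.8701e+5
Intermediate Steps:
Function('J')(L) = 3 (Function('J')(L) = Add(6, -3) = 3)
Function('j')(D, B) = Add(Mul(Rational(-1, 4), B), Mul(Rational(-1, 4), D)) (Function('j')(D, B) = Mul(Rational(-1, 4), Add(D, B)) = Mul(Rational(-1, 4), Add(B, D)) = Add(Mul(Rational(-1, 4), B), Mul(Rational(-1, 4), D)))
Function('O')(W) = Mul(Add(-19, W), Add(Rational(-3, 4), Mul(Rational(3, 4), W))) (Function('O')(W) = Mul(Add(W, -19), Add(W, Add(Mul(Rational(-1, 4), W), Mul(Rational(-1, 4), 3)))) = Mul(Add(-19, W), Add(W, Add(Mul(Rational(-1, 4), W), Rational(-3, 4)))) = Mul(Add(-19, W), Add(W, Add(Rational(-3, 4), Mul(Rational(-1, 4), W)))) = Mul(Add(-19, W), Add(Rational(-3, 4), Mul(Rational(3, 4), W))))
Add(Function('O')(56), -388539) = Add(Add(Rational(57, 4), Mul(-15, 56), Mul(Rational(3, 4), Pow(56, 2))), -388539) = Add(Add(Rational(57, 4), -840, Mul(Rational(3, 4), 3136)), -388539) = Add(Add(Rational(57, 4), -840, 2352), -388539) = Add(Rational(6105, 4), -388539) = Rational(-1548051, 4)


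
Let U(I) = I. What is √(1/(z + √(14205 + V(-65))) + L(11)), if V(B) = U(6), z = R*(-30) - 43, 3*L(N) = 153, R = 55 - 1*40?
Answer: √(25142 - 153*√1579)/√(493 - 3*√1579) ≈ 7.1412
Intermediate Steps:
R = 15 (R = 55 - 40 = 15)
L(N) = 51 (L(N) = (⅓)*153 = 51)
z = -493 (z = 15*(-30) - 43 = -450 - 43 = -493)
V(B) = 6
√(1/(z + √(14205 + V(-65))) + L(11)) = √(1/(-493 + √(14205 + 6)) + 51) = √(1/(-493 + √14211) + 51) = √(1/(-493 + 3*√1579) + 51) = √(51 + 1/(-493 + 3*√1579))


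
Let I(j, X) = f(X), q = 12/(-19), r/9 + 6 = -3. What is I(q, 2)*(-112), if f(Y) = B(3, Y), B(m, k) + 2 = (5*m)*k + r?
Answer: 5936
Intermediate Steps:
r = -81 (r = -54 + 9*(-3) = -54 - 27 = -81)
B(m, k) = -83 + 5*k*m (B(m, k) = -2 + ((5*m)*k - 81) = -2 + (5*k*m - 81) = -2 + (-81 + 5*k*m) = -83 + 5*k*m)
f(Y) = -83 + 15*Y (f(Y) = -83 + 5*Y*3 = -83 + 15*Y)
q = -12/19 (q = 12*(-1/19) = -12/19 ≈ -0.63158)
I(j, X) = -83 + 15*X
I(q, 2)*(-112) = (-83 + 15*2)*(-112) = (-83 + 30)*(-112) = -53*(-112) = 5936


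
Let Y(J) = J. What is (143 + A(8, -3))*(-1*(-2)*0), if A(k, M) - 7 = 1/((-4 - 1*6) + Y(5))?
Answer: 0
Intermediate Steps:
A(k, M) = 34/5 (A(k, M) = 7 + 1/((-4 - 1*6) + 5) = 7 + 1/((-4 - 6) + 5) = 7 + 1/(-10 + 5) = 7 + 1/(-5) = 7 - 1/5 = 34/5)
(143 + A(8, -3))*(-1*(-2)*0) = (143 + 34/5)*(-1*(-2)*0) = 749*(2*0)/5 = (749/5)*0 = 0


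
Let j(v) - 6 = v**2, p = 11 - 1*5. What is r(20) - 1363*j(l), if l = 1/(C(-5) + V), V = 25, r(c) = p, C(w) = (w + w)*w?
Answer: -45968863/5625 ≈ -8172.2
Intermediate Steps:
p = 6 (p = 11 - 5 = 6)
C(w) = 2*w**2 (C(w) = (2*w)*w = 2*w**2)
r(c) = 6
l = 1/75 (l = 1/(2*(-5)**2 + 25) = 1/(2*25 + 25) = 1/(50 + 25) = 1/75 ≈ 0.013333)
j(v) = 6 + v**2
r(20) - 1363*j(l) = 6 - 1363*(6 + (1/75)**2) = 6 - 1363*(6 + 1/5625) = 6 - 1363*33751/5625 = 6 - 46002613/5625 = -45968863/5625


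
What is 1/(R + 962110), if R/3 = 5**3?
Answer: 1/962485 ≈ 1.0390e-6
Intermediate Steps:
R = 375 (R = 3*5**3 = 3*125 = 375)
1/(R + 962110) = 1/(375 + 962110) = 1/962485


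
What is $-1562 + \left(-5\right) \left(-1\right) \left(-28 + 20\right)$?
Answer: $-1602$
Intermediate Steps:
$-1562 + \left(-5\right) \left(-1\right) \left(-28 + 20\right) = -1562 + 5 \left(-8\right) = -1562 - 40 = -1602$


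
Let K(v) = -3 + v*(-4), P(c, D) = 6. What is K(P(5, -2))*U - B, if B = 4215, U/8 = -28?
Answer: 1833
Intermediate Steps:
U = -224 (U = 8*(-28) = -224)
K(v) = -3 - 4*v
K(P(5, -2))*U - B = (-3 - 4*6)*(-224) - 1*4215 = (-3 - 24)*(-224) - 4215 = -27*(-224) - 4215 = 6048 - 4215 = 1833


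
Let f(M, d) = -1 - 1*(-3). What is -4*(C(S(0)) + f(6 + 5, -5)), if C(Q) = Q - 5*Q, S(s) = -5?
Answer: -88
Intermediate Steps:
C(Q) = -4*Q
f(M, d) = 2 (f(M, d) = -1 + 3 = 2)
-4*(C(S(0)) + f(6 + 5, -5)) = -4*(-4*(-5) + 2) = -4*(20 + 2) = -4*22 = -88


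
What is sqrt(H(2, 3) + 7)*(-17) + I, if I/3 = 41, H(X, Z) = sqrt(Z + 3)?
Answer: 123 - 17*sqrt(7 + sqrt(6)) ≈ 70.742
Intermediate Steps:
H(X, Z) = sqrt(3 + Z)
I = 123 (I = 3*41 = 123)
sqrt(H(2, 3) + 7)*(-17) + I = sqrt(sqrt(3 + 3) + 7)*(-17) + 123 = sqrt(sqrt(6) + 7)*(-17) + 123 = sqrt(7 + sqrt(6))*(-17) + 123 = -17*sqrt(7 + sqrt(6)) + 123 = 123 - 17*sqrt(7 + sqrt(6))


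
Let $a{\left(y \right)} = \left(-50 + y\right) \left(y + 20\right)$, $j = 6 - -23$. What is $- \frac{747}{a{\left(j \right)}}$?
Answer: $\frac{249}{343} \approx 0.72595$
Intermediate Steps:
$j = 29$ ($j = 6 + 23 = 29$)
$a{\left(y \right)} = \left(-50 + y\right) \left(20 + y\right)$
$- \frac{747}{a{\left(j \right)}} = - \frac{747}{-1000 + 29^{2} - 870} = - \frac{747}{-1000 + 841 - 870} = - \frac{747}{-1029} = \left(-747\right) \left(- \frac{1}{1029}\right) = \frac{249}{343}$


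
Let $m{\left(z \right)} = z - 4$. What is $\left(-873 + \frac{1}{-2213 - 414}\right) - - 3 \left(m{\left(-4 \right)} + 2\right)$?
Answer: $- \frac{2340658}{2627} \approx -891.0$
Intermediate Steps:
$m{\left(z \right)} = -4 + z$
$\left(-873 + \frac{1}{-2213 - 414}\right) - - 3 \left(m{\left(-4 \right)} + 2\right) = \left(-873 + \frac{1}{-2213 - 414}\right) - - 3 \left(\left(-4 - 4\right) + 2\right) = \left(-873 + \frac{1}{-2627}\right) - - 3 \left(-8 + 2\right) = \left(-873 - \frac{1}{2627}\right) - \left(-3\right) \left(-6\right) = - \frac{2293372}{2627} - 18 = - \frac{2340658}{2627}$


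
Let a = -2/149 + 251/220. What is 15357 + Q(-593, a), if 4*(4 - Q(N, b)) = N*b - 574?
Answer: 2054866727/131120 ≈ 15672.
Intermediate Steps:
a = 36959/32780 (a = -2*1/149 + 251*(1/220) = -2/149 + 251/220 = 36959/32780 ≈ 1.1275)
Q(N, b) = 295/2 - N*b/4 (Q(N, b) = 4 - (N*b - 574)/4 = 4 - (-574 + N*b)/4 = 4 + (287/2 - N*b/4) = 295/2 - N*b/4)
15357 + Q(-593, a) = 15357 + (295/2 - 1/4*(-593)*36959/32780) = 15357 + (295/2 + 21916687/131120) = 15357 + 41256887/131120 = 2054866727/131120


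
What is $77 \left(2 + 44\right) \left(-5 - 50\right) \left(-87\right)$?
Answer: $16948470$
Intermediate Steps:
$77 \left(2 + 44\right) \left(-5 - 50\right) \left(-87\right) = 77 \cdot 46 \left(-55\right) \left(-87\right) = 77 \left(-2530\right) \left(-87\right) = \left(-194810\right) \left(-87\right) = 16948470$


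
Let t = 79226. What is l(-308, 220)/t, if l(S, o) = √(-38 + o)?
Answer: √182/79226 ≈ 0.00017028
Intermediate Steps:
l(-308, 220)/t = √(-38 + 220)/79226 = √182*(1/79226) = √182/79226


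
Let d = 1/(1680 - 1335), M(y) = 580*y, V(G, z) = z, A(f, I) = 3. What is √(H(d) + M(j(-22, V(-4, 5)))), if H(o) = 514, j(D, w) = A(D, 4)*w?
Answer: √9214 ≈ 95.990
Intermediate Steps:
j(D, w) = 3*w
d = 1/345 ≈ 0.0028986
√(H(d) + M(j(-22, V(-4, 5)))) = √(514 + 580*(3*5)) = √(514 + 580*15) = √(514 + 8700) = √9214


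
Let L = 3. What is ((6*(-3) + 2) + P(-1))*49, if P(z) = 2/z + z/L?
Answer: -2695/3 ≈ -898.33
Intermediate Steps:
P(z) = 2/z + z/3
((6*(-3) + 2) + P(-1))*49 = ((6*(-3) + 2) + (2/(-1) + (⅓)*(-1)))*49 = ((-18 + 2) + (2*(-1) - ⅓))*49 = (-16 + (-2 - ⅓))*49 = (-16 - 7/3)*49 = -55/3*49 = -2695/3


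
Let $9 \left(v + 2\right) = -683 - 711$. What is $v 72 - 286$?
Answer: $-11582$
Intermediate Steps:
$v = - \frac{1412}{9}$ ($v = -2 + \frac{-683 - 711}{9} = -2 + \frac{1}{9} \left(-1394\right) = -2 - \frac{1394}{9} = - \frac{1412}{9} \approx -156.89$)
$v 72 - 286 = \left(- \frac{1412}{9}\right) 72 - 286 = -11296 - 286 = -11582$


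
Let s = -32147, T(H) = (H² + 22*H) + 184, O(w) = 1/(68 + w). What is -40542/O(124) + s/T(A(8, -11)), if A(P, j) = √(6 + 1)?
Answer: -257604170029/33093 + 707234*√7/33093 ≈ -7.7842e+6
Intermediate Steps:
A(P, j) = √7
T(H) = 184 + H² + 22*H
-40542/O(124) + s/T(A(8, -11)) = -40542/(1/(68 + 124)) - 32147/(184 + (√7)² + 22*√7) = -40542/(1/192) - 32147/(184 + 7 + 22*√7) = -40542/1/192 - 32147/(191 + 22*√7) = -40542*192 - 32147/(191 + 22*√7) = -7784064 - 32147/(191 + 22*√7)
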